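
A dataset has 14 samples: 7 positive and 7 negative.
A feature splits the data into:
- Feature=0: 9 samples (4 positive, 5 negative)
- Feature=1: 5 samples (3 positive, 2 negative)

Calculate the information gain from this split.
0.0161 bits

Information Gain = H(Y) - H(Y|Feature)

Before split:
P(positive) = 7/14 = 0.5000
H(Y) = 1.0000 bits

After split:
Feature=0: H = 0.9911 bits (weight = 9/14)
Feature=1: H = 0.9710 bits (weight = 5/14)
H(Y|Feature) = (9/14)×0.9911 + (5/14)×0.9710 = 0.9839 bits

Information Gain = 1.0000 - 0.9839 = 0.0161 bits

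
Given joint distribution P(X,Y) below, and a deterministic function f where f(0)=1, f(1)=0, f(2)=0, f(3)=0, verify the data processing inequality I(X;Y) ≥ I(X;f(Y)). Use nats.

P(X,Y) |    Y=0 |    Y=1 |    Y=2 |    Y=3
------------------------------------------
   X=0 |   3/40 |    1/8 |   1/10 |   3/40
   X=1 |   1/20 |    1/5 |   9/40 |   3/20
I(X;Y) = 0.0171, I(X;f(Y)) = 0.0149, inequality holds: 0.0171 ≥ 0.0149

Data Processing Inequality: For any Markov chain X → Y → Z, we have I(X;Y) ≥ I(X;Z).

Here Z = f(Y) is a deterministic function of Y, forming X → Y → Z.

Original I(X;Y) = 0.0171 nats

After applying f:
P(X,Z) where Z=f(Y):
- P(X,Z=0) = P(X,Y=1) + P(X,Y=2) + P(X,Y=3)
- P(X,Z=1) = P(X,Y=0)

I(X;Z) = I(X;f(Y)) = 0.0149 nats

Verification: 0.0171 ≥ 0.0149 ✓

Information cannot be created by processing; the function f can only lose information about X.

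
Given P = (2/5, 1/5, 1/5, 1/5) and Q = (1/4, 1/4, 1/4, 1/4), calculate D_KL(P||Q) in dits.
0.0235 dits

KL divergence: D_KL(P||Q) = Σ p(x) log(p(x)/q(x))

Computing term by term:
  x=0: 2/5 × log_10[(2/5)/(1/4)] = 2/5 × 0.2041 = 0.0816
  x=1: 1/5 × log_10[(1/5)/(1/4)] = 1/5 × -0.0969 = -0.0194
  x=2: 1/5 × log_10[(1/5)/(1/4)] = 1/5 × -0.0969 = -0.0194
  x=3: 1/5 × log_10[(1/5)/(1/4)] = 1/5 × -0.0969 = -0.0194

D_KL(P||Q) = 0.0235 dits

Note: KL divergence is always non-negative and equals 0 iff P = Q.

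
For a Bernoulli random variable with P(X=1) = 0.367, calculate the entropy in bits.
0.9483 bits

The binary entropy function is:
H(p) = -p log(p) - (1-p) log(1-p)

H(0.367) = -0.367 × log_2(0.367) - 0.633 × log_2(0.633)
H(0.367) = 0.9483 bits

Note: Binary entropy is maximized at p=0.5 (H=1 bit) and minimized at p=0 or p=1 (H=0).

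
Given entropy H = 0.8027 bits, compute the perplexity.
1.7444

Perplexity is 2^H (or exp(H) for natural log).

H = 0.8027 bits
Perplexity = 2^0.8027 = 1.7444

Interpretation: The model's uncertainty is equivalent to choosing uniformly among 1.7 options.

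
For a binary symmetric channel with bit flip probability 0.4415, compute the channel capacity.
0.0099 bits

For a binary symmetric channel (BSC) with error probability p:
Capacity C = 1 - H(p) bits per symbol

where H(p) = -p log₂(p) - (1-p) log₂(1-p) is the binary entropy function.

H(0.4415) = 0.9901 bits
C = 1 - 0.9901 = 0.0099 bits per symbol

This means we can reliably transmit up to 0.0099 bits of information per channel use.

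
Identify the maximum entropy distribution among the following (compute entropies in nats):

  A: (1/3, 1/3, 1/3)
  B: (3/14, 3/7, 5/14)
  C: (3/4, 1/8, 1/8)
A

For a discrete distribution over n outcomes, entropy is maximized by the uniform distribution.

Computing entropies:
H(A) = 1.0986 nats
H(B) = 1.0609 nats
H(C) = 0.7356 nats

The uniform distribution (where all probabilities equal 1/3) achieves the maximum entropy of log_e(3) = 1.0986 nats.

Distribution A has the highest entropy.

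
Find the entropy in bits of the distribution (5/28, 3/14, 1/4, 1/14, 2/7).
2.2084 bits

Shannon entropy is H(X) = -Σ p(x) log p(x).

For P = (5/28, 3/14, 1/4, 1/14, 2/7):
H = -5/28 × log_2(5/28) -3/14 × log_2(3/14) -1/4 × log_2(1/4) -1/14 × log_2(1/14) -2/7 × log_2(2/7)
H = 2.2084 bits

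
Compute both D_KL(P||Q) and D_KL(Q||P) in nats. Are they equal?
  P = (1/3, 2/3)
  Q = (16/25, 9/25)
D_KL(P||Q) = 0.1933, D_KL(Q||P) = 0.1957

KL divergence is not symmetric: D_KL(P||Q) ≠ D_KL(Q||P) in general.

D_KL(P||Q) = 0.1933 nats
D_KL(Q||P) = 0.1957 nats

No, they are not equal!

This asymmetry is why KL divergence is not a true distance metric.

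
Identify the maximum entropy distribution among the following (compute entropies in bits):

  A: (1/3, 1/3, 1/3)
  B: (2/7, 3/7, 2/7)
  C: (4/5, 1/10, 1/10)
A

For a discrete distribution over n outcomes, entropy is maximized by the uniform distribution.

Computing entropies:
H(A) = 1.5850 bits
H(B) = 1.5567 bits
H(C) = 0.9219 bits

The uniform distribution (where all probabilities equal 1/3) achieves the maximum entropy of log_2(3) = 1.5850 bits.

Distribution A has the highest entropy.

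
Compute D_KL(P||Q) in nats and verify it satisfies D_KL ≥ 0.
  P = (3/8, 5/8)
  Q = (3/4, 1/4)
0.3128 nats

KL divergence satisfies the Gibbs inequality: D_KL(P||Q) ≥ 0 for all distributions P, Q.

D_KL(P||Q) = Σ p(x) log(p(x)/q(x))
Term by term:
  x=0: 3/8 × log_e[(3/8)/(3/4)] = -0.2599
  x=1: 5/8 × log_e[(5/8)/(1/4)] = 0.5727
D_KL(P||Q) = 0.3128 nats

D_KL(P||Q) = 0.3128 ≥ 0 ✓

This non-negativity is a fundamental property: relative entropy cannot be negative because it measures how different Q is from P.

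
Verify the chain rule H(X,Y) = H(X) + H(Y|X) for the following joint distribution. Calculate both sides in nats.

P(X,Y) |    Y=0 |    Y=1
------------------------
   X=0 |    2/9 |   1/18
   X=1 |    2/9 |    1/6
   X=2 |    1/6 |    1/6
H(X,Y) = 1.7249, H(X) = 1.0893, H(Y|X) = 0.6356 (all in nats)

Chain rule: H(X,Y) = H(X) + H(Y|X)

Left side — joint entropy directly:
H(X,Y) = -Σ p(x,y) log p(x,y) = 1.7249 nats

Right side — compute H(Y|X) from the conditional distributions:
P(X) = (5/18, 7/18, 1/3), so H(X) = 1.0893 nats
H(Y|X) = Σ_x P(X=x) · H(Y|X=x):
  P(Y|X=0) = (4/5, 1/5), H(Y|X=0) = 0.5004, weight P(X=0) = 5/18
  P(Y|X=1) = (4/7, 3/7), H(Y|X=1) = 0.6829, weight P(X=1) = 7/18
  P(Y|X=2) = (1/2, 1/2), H(Y|X=2) = 0.6931, weight P(X=2) = 1/3
H(Y|X) = 0.6356 nats

H(X) + H(Y|X) = 1.0893 + 0.6356 = 1.7249 nats

Both sides equal 1.7249 nats. ✓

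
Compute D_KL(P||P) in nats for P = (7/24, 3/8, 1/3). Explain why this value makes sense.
0.0000 nats

KL divergence satisfies the Gibbs inequality: D_KL(P||Q) ≥ 0 for all distributions P, Q.

D_KL(P||Q) = Σ p(x) log(p(x)/q(x))
Each term is p(x) × log_e(p(x)/p(x)) = p(x) × log_e(1) = 0, so the sum is 0.
D_KL(P||Q) = 0.0000 nats

When P = Q, the KL divergence is exactly 0, as there is no 'divergence' between identical distributions.

This non-negativity is a fundamental property: relative entropy cannot be negative because it measures how different Q is from P.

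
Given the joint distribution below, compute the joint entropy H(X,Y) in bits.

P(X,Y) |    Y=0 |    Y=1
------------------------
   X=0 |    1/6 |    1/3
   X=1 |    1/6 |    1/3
1.9183 bits

Joint entropy is H(X,Y) = -Σ_{x,y} p(x,y) log p(x,y).

Summing over all non-zero entries:
H(X,Y) = -[1/6·log_2(1/6) + 1/3·log_2(1/3) + 1/6·log_2(1/6) + 1/3·log_2(1/3)]
H(X,Y) = 1.9183 bits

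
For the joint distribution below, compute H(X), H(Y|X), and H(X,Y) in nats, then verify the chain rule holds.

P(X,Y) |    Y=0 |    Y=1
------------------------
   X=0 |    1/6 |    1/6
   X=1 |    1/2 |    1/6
H(X,Y) = 1.2425, H(X) = 0.6365, H(Y|X) = 0.6059 (all in nats)

Chain rule: H(X,Y) = H(X) + H(Y|X)

Left side — joint entropy directly:
H(X,Y) = -Σ p(x,y) log p(x,y) = 1.2425 nats

Right side — compute H(Y|X) from the conditional distributions:
P(X) = (1/3, 2/3), so H(X) = 0.6365 nats
H(Y|X) = Σ_x P(X=x) · H(Y|X=x):
  P(Y|X=0) = (1/2, 1/2), H(Y|X=0) = 0.6931, weight P(X=0) = 1/3
  P(Y|X=1) = (3/4, 1/4), H(Y|X=1) = 0.5623, weight P(X=1) = 2/3
H(Y|X) = 0.6059 nats

H(X) + H(Y|X) = 0.6365 + 0.6059 = 1.2425 nats

Both sides equal 1.2425 nats. ✓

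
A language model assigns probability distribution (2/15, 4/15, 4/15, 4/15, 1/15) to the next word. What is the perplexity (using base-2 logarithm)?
4.5113

Perplexity is 2^H (or exp(H) for natural log).

First, H = -Σ p log p = 2.1736 bits
Perplexity = 2^2.1736 = 4.5113

Interpretation: The model's uncertainty is equivalent to choosing uniformly among 4.5 options.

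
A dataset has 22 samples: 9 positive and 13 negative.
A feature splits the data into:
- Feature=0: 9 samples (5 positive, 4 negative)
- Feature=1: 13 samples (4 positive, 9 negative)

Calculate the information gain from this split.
0.0444 bits

Information Gain = H(Y) - H(Y|Feature)

Before split:
P(positive) = 9/22 = 0.4091
H(Y) = 0.9760 bits

After split:
Feature=0: H = 0.9911 bits (weight = 9/22)
Feature=1: H = 0.8905 bits (weight = 13/22)
H(Y|Feature) = (9/22)×0.9911 + (13/22)×0.8905 = 0.9316 bits

Information Gain = 0.9760 - 0.9316 = 0.0444 bits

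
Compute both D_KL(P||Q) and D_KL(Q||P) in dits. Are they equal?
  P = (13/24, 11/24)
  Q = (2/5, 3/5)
D_KL(P||Q) = 0.0177, D_KL(Q||P) = 0.0175

KL divergence is not symmetric: D_KL(P||Q) ≠ D_KL(Q||P) in general.

D_KL(P||Q) = 0.0177 dits
D_KL(Q||P) = 0.0175 dits

No, they are not equal!

This asymmetry is why KL divergence is not a true distance metric.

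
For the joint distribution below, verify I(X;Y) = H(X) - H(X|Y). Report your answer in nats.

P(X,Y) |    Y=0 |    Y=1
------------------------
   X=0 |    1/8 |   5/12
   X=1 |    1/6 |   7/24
I(X;Y) = 0.0106 nats

Mutual information has multiple equivalent forms:
- I(X;Y) = H(X) - H(X|Y)
- I(X;Y) = H(Y) - H(Y|X)
- I(X;Y) = H(X) + H(Y) - H(X,Y)

Computing all quantities:
H(X) = 0.6897, H(Y) = 0.6036, H(X,Y) = 1.2827
H(X|Y) = 0.6791, H(Y|X) = 0.5930

Verification:
H(X) - H(X|Y) = 0.6897 - 0.6791 = 0.0106
H(Y) - H(Y|X) = 0.6036 - 0.5930 = 0.0106
H(X) + H(Y) - H(X,Y) = 0.6897 + 0.6036 - 1.2827 = 0.0106

All forms give I(X;Y) = 0.0106 nats. ✓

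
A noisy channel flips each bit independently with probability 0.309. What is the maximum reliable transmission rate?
0.1080 bits

For a binary symmetric channel (BSC) with error probability p:
Capacity C = 1 - H(p) bits per symbol

where H(p) = -p log₂(p) - (1-p) log₂(1-p) is the binary entropy function.

H(0.309) = 0.8920 bits
C = 1 - 0.8920 = 0.1080 bits per symbol

This means we can reliably transmit up to 0.1080 bits of information per channel use.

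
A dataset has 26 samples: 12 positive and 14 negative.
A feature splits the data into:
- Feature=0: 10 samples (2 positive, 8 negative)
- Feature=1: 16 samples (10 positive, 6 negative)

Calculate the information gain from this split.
0.1307 bits

Information Gain = H(Y) - H(Y|Feature)

Before split:
P(positive) = 12/26 = 0.4615
H(Y) = 0.9957 bits

After split:
Feature=0: H = 0.7219 bits (weight = 10/26)
Feature=1: H = 0.9544 bits (weight = 16/26)
H(Y|Feature) = (10/26)×0.7219 + (16/26)×0.9544 = 0.8650 bits

Information Gain = 0.9957 - 0.8650 = 0.1307 bits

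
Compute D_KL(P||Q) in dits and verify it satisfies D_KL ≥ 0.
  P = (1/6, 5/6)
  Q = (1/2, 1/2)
0.1054 dits

KL divergence satisfies the Gibbs inequality: D_KL(P||Q) ≥ 0 for all distributions P, Q.

D_KL(P||Q) = Σ p(x) log(p(x)/q(x))
Term by term:
  x=0: 1/6 × log_10[(1/6)/(1/2)] = -0.0795
  x=1: 5/6 × log_10[(5/6)/(1/2)] = 0.1849
D_KL(P||Q) = 0.1054 dits

D_KL(P||Q) = 0.1054 ≥ 0 ✓

This non-negativity is a fundamental property: relative entropy cannot be negative because it measures how different Q is from P.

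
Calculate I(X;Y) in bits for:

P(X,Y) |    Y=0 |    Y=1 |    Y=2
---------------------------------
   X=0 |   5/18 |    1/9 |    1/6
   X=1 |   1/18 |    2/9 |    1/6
0.1350 bits

Mutual information: I(X;Y) = H(X) + H(Y) - H(X,Y)

Marginals:
P(X) = (5/9, 4/9), H(X) = 0.9911 bits
P(Y) = (1/3, 1/3, 1/3), H(Y) = 1.5850 bits

Joint entropy: H(X,Y) = 2.4411 bits

I(X;Y) = 0.9911 + 1.5850 - 2.4411 = 0.1350 bits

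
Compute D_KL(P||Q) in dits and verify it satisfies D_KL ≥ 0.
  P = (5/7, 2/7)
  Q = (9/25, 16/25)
0.1125 dits

KL divergence satisfies the Gibbs inequality: D_KL(P||Q) ≥ 0 for all distributions P, Q.

D_KL(P||Q) = Σ p(x) log(p(x)/q(x))
Term by term:
  x=0: 5/7 × log_10[(5/7)/(9/25)] = 0.2125
  x=1: 2/7 × log_10[(2/7)/(16/25)] = -0.1001
D_KL(P||Q) = 0.1125 dits

D_KL(P||Q) = 0.1125 ≥ 0 ✓

This non-negativity is a fundamental property: relative entropy cannot be negative because it measures how different Q is from P.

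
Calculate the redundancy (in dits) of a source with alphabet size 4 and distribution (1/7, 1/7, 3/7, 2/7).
0.0475 dits

Redundancy measures how far a source is from maximum entropy:
R = H_max - H(X)

Maximum entropy for 4 symbols: H_max = log_10(4) = 0.6021 dits
Actual entropy: H(X) = 0.5546 dits
Redundancy: R = 0.6021 - 0.5546 = 0.0475 dits

This redundancy represents potential for compression: the source could be compressed by 0.0475 dits per symbol.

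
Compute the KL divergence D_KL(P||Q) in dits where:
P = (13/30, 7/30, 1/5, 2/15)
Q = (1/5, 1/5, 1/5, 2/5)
0.0975 dits

KL divergence: D_KL(P||Q) = Σ p(x) log(p(x)/q(x))

Computing term by term:
  x=0: 13/30 × log_10[(13/30)/(1/5)] = 13/30 × 0.3358 = 0.1455
  x=1: 7/30 × log_10[(7/30)/(1/5)] = 7/30 × 0.0669 = 0.0156
  x=2: 1/5 × log_10[(1/5)/(1/5)] = 1/5 × 0.0000 = 0.0000
  x=3: 2/15 × log_10[(2/15)/(2/5)] = 2/15 × -0.4771 = -0.0636

D_KL(P||Q) = 0.0975 dits

Note: KL divergence is always non-negative and equals 0 iff P = Q.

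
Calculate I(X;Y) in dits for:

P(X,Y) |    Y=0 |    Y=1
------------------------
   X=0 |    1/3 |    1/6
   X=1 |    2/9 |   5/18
0.0110 dits

Mutual information: I(X;Y) = H(X) + H(Y) - H(X,Y)

Marginals:
P(X) = (1/2, 1/2), H(X) = 0.3010 dits
P(Y) = (5/9, 4/9), H(Y) = 0.2983 dits

Joint entropy: H(X,Y) = 0.5884 dits

I(X;Y) = 0.3010 + 0.2983 - 0.5884 = 0.0110 dits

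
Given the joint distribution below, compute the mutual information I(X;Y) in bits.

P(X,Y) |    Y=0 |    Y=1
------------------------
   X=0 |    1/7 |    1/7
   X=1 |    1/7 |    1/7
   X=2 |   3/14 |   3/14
0.0000 bits

Mutual information: I(X;Y) = H(X) + H(Y) - H(X,Y)

Marginals:
P(X) = (2/7, 2/7, 3/7), H(X) = 1.5567 bits
P(Y) = (1/2, 1/2), H(Y) = 1.0000 bits

Joint entropy: H(X,Y) = 2.5567 bits

I(X;Y) = 1.5567 + 1.0000 - 2.5567 = 0.0000 bits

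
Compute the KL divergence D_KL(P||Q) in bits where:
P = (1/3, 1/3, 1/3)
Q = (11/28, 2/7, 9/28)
0.0126 bits

KL divergence: D_KL(P||Q) = Σ p(x) log(p(x)/q(x))

Computing term by term:
  x=0: 1/3 × log_2[(1/3)/(11/28)] = 1/3 × -0.2370 = -0.0790
  x=1: 1/3 × log_2[(1/3)/(2/7)] = 1/3 × 0.2224 = 0.0741
  x=2: 1/3 × log_2[(1/3)/(9/28)] = 1/3 × 0.0525 = 0.0175

D_KL(P||Q) = 0.0126 bits

Note: KL divergence is always non-negative and equals 0 iff P = Q.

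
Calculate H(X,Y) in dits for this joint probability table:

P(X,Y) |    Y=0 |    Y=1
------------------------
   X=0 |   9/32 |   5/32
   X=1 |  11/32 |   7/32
0.5847 dits

Joint entropy is H(X,Y) = -Σ_{x,y} p(x,y) log p(x,y).

Summing over all non-zero entries:
H(X,Y) = -[9/32·log_10(9/32) + 5/32·log_10(5/32) + 11/32·log_10(11/32) + 7/32·log_10(7/32)]
H(X,Y) = 0.5847 dits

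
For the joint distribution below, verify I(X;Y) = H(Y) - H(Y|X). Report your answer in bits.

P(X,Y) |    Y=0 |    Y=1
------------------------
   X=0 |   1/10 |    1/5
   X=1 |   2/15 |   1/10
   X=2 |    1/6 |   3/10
I(X;Y) = 0.0268 bits

Mutual information has multiple equivalent forms:
- I(X;Y) = H(X) - H(X|Y)
- I(X;Y) = H(Y) - H(Y|X)
- I(X;Y) = H(X) + H(Y) - H(X,Y)

Computing all quantities:
H(X) = 1.5241, H(Y) = 0.9710, H(X,Y) = 2.4683
H(X|Y) = 1.4973, H(Y|X) = 0.9442

Verification:
H(X) - H(X|Y) = 1.5241 - 1.4973 = 0.0268
H(Y) - H(Y|X) = 0.9710 - 0.9442 = 0.0268
H(X) + H(Y) - H(X,Y) = 1.5241 + 0.9710 - 2.4683 = 0.0268

All forms give I(X;Y) = 0.0268 bits. ✓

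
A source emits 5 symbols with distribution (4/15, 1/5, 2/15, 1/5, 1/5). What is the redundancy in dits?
0.0098 dits

Redundancy measures how far a source is from maximum entropy:
R = H_max - H(X)

Maximum entropy for 5 symbols: H_max = log_10(5) = 0.6990 dits
Actual entropy: H(X) = 0.6891 dits
Redundancy: R = 0.6990 - 0.6891 = 0.0098 dits

This redundancy represents potential for compression: the source could be compressed by 0.0098 dits per symbol.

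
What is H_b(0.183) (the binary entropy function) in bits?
0.6866 bits

The binary entropy function is:
H(p) = -p log(p) - (1-p) log(1-p)

H(0.183) = -0.183 × log_2(0.183) - 0.817 × log_2(0.817)
H(0.183) = 0.6866 bits

Note: Binary entropy is maximized at p=0.5 (H=1 bit) and minimized at p=0 or p=1 (H=0).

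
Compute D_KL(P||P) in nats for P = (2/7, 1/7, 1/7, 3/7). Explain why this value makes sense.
0.0000 nats

KL divergence satisfies the Gibbs inequality: D_KL(P||Q) ≥ 0 for all distributions P, Q.

D_KL(P||Q) = Σ p(x) log(p(x)/q(x))
Each term is p(x) × log_e(p(x)/p(x)) = p(x) × log_e(1) = 0, so the sum is 0.
D_KL(P||Q) = 0.0000 nats

When P = Q, the KL divergence is exactly 0, as there is no 'divergence' between identical distributions.

This non-negativity is a fundamental property: relative entropy cannot be negative because it measures how different Q is from P.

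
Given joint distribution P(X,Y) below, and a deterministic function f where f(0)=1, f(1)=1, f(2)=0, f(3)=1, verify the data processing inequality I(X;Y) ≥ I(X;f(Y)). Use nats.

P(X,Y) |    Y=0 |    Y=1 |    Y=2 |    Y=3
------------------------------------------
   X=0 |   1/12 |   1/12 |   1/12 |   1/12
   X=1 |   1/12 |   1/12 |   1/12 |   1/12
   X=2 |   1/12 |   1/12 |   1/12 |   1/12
I(X;Y) = 0.0000, I(X;f(Y)) = 0.0000, inequality holds: 0.0000 ≥ 0.0000

Data Processing Inequality: For any Markov chain X → Y → Z, we have I(X;Y) ≥ I(X;Z).

Here Z = f(Y) is a deterministic function of Y, forming X → Y → Z.

Original I(X;Y) = 0.0000 nats

After applying f:
P(X,Z) where Z=f(Y):
- P(X,Z=0) = P(X,Y=2)
- P(X,Z=1) = P(X,Y=0) + P(X,Y=1) + P(X,Y=3)

I(X;Z) = I(X;f(Y)) = 0.0000 nats

Verification: 0.0000 ≥ 0.0000 ✓

Information cannot be created by processing; the function f can only lose information about X.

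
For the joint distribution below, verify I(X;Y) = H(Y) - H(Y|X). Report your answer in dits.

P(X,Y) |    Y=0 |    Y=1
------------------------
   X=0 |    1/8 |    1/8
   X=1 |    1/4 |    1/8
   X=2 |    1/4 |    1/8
I(X;Y) = 0.0047 dits

Mutual information has multiple equivalent forms:
- I(X;Y) = H(X) - H(X|Y)
- I(X;Y) = H(Y) - H(Y|X)
- I(X;Y) = H(X) + H(Y) - H(X,Y)

Computing all quantities:
H(X) = 0.4700, H(Y) = 0.2873, H(X,Y) = 0.7526
H(X|Y) = 0.4653, H(Y|X) = 0.2826

Verification:
H(X) - H(X|Y) = 0.4700 - 0.4653 = 0.0047
H(Y) - H(Y|X) = 0.2873 - 0.2826 = 0.0047
H(X) + H(Y) - H(X,Y) = 0.4700 + 0.2873 - 0.7526 = 0.0047

All forms give I(X;Y) = 0.0047 dits. ✓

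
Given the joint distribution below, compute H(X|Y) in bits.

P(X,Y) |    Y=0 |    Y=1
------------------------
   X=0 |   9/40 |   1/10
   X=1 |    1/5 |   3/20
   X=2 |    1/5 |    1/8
1.5763 bits

Using the chain rule: H(X|Y) = H(X,Y) - H(Y)

First, compute H(X,Y) = 2.5307 bits

Marginal P(Y) = (5/8, 3/8)
H(Y) = 0.9544 bits

H(X|Y) = H(X,Y) - H(Y) = 2.5307 - 0.9544 = 1.5763 bits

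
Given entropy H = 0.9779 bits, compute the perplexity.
1.9696

Perplexity is 2^H (or exp(H) for natural log).

H = 0.9779 bits
Perplexity = 2^0.9779 = 1.9696

Interpretation: The model's uncertainty is equivalent to choosing uniformly among 2.0 options.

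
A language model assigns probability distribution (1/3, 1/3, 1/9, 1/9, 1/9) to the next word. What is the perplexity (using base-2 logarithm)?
4.3267

Perplexity is 2^H (or exp(H) for natural log).

First, H = -Σ p log p = 2.1133 bits
Perplexity = 2^2.1133 = 4.3267

Interpretation: The model's uncertainty is equivalent to choosing uniformly among 4.3 options.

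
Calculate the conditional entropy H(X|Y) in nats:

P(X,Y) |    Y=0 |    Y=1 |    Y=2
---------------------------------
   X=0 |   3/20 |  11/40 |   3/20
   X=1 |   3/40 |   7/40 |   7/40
0.6682 nats

Using the chain rule: H(X|Y) = H(X,Y) - H(Y)

First, compute H(X,Y) = 1.7285 nats

Marginal P(Y) = (9/40, 9/20, 13/40)
H(Y) = 1.0602 nats

H(X|Y) = H(X,Y) - H(Y) = 1.7285 - 1.0602 = 0.6682 nats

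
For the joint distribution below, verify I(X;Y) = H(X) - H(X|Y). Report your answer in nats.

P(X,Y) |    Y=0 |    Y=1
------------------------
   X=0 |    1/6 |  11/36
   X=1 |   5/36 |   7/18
I(X;Y) = 0.0047 nats

Mutual information has multiple equivalent forms:
- I(X;Y) = H(X) - H(X|Y)
- I(X;Y) = H(Y) - H(Y|X)
- I(X;Y) = H(X) + H(Y) - H(X,Y)

Computing all quantities:
H(X) = 0.6916, H(Y) = 0.6155, H(X,Y) = 1.3024
H(X|Y) = 0.6869, H(Y|X) = 0.6108

Verification:
H(X) - H(X|Y) = 0.6916 - 0.6869 = 0.0047
H(Y) - H(Y|X) = 0.6155 - 0.6108 = 0.0047
H(X) + H(Y) - H(X,Y) = 0.6916 + 0.6155 - 1.3024 = 0.0047

All forms give I(X;Y) = 0.0047 nats. ✓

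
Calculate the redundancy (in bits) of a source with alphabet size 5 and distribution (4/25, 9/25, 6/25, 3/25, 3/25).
0.1400 bits

Redundancy measures how far a source is from maximum entropy:
R = H_max - H(X)

Maximum entropy for 5 symbols: H_max = log_2(5) = 2.3219 bits
Actual entropy: H(X) = 2.1819 bits
Redundancy: R = 2.3219 - 2.1819 = 0.1400 bits

This redundancy represents potential for compression: the source could be compressed by 0.1400 bits per symbol.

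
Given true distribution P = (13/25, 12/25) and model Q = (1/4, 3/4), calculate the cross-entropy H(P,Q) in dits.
0.3730 dits

Cross-entropy: H(P,Q) = -Σ p(x) log q(x)

Alternatively: H(P,Q) = H(P) + D_KL(P||Q)
H(P) = 0.3007 dits
D_KL(P||Q) = 0.0724 dits

H(P,Q) = 0.3007 + 0.0724 = 0.3730 dits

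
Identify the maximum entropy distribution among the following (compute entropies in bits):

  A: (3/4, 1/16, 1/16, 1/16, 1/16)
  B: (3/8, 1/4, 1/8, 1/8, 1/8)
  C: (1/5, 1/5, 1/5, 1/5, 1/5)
C

For a discrete distribution over n outcomes, entropy is maximized by the uniform distribution.

Computing entropies:
H(A) = 1.3113 bits
H(B) = 2.1556 bits
H(C) = 2.3219 bits

The uniform distribution (where all probabilities equal 1/5) achieves the maximum entropy of log_2(5) = 2.3219 bits.

Distribution C has the highest entropy.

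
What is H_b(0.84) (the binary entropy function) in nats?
0.4397 nats

The binary entropy function is:
H(p) = -p log(p) - (1-p) log(1-p)

H(0.84) = -0.84 × log_e(0.84) - 0.16 × log_e(0.16)
H(0.84) = 0.4397 nats

Note: Binary entropy is maximized at p=0.5 (H=1 bit) and minimized at p=0 or p=1 (H=0).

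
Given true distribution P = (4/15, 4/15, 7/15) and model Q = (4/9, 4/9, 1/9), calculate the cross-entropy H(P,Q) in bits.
2.1033 bits

Cross-entropy: H(P,Q) = -Σ p(x) log q(x)

Alternatively: H(P,Q) = H(P) + D_KL(P||Q)
H(P) = 1.5301 bits
D_KL(P||Q) = 0.5731 bits

H(P,Q) = 1.5301 + 0.5731 = 2.1033 bits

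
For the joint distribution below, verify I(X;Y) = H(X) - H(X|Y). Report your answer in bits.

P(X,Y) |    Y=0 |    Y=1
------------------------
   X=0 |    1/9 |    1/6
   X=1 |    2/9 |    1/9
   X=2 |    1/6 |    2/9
I(X;Y) = 0.0410 bits

Mutual information has multiple equivalent forms:
- I(X;Y) = H(X) - H(X|Y)
- I(X;Y) = H(Y) - H(Y|X)
- I(X;Y) = H(X) + H(Y) - H(X,Y)

Computing all quantities:
H(X) = 1.5715, H(Y) = 1.0000, H(X,Y) = 2.5305
H(X|Y) = 1.5305, H(Y|X) = 0.9590

Verification:
H(X) - H(X|Y) = 1.5715 - 1.5305 = 0.0410
H(Y) - H(Y|X) = 1.0000 - 0.9590 = 0.0410
H(X) + H(Y) - H(X,Y) = 1.5715 + 1.0000 - 2.5305 = 0.0410

All forms give I(X;Y) = 0.0410 bits. ✓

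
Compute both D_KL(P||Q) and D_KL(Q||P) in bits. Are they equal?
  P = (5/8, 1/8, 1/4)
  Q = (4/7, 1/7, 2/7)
D_KL(P||Q) = 0.0086, D_KL(Q||P) = 0.0087

KL divergence is not symmetric: D_KL(P||Q) ≠ D_KL(Q||P) in general.

D_KL(P||Q) = 0.0086 bits
D_KL(Q||P) = 0.0087 bits

No, they are not equal!

This asymmetry is why KL divergence is not a true distance metric.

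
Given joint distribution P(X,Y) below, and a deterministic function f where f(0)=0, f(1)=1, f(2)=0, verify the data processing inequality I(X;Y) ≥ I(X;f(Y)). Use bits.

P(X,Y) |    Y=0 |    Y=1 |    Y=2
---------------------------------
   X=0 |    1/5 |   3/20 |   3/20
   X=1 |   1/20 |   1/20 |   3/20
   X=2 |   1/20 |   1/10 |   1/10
I(X;Y) = 0.0623, I(X;f(Y)) = 0.0174, inequality holds: 0.0623 ≥ 0.0174

Data Processing Inequality: For any Markov chain X → Y → Z, we have I(X;Y) ≥ I(X;Z).

Here Z = f(Y) is a deterministic function of Y, forming X → Y → Z.

Original I(X;Y) = 0.0623 bits

After applying f:
P(X,Z) where Z=f(Y):
- P(X,Z=0) = P(X,Y=0) + P(X,Y=2)
- P(X,Z=1) = P(X,Y=1)

I(X;Z) = I(X;f(Y)) = 0.0174 bits

Verification: 0.0623 ≥ 0.0174 ✓

Information cannot be created by processing; the function f can only lose information about X.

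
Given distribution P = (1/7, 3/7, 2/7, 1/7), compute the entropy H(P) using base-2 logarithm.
1.8424 bits

Shannon entropy is H(X) = -Σ p(x) log p(x).

For P = (1/7, 3/7, 2/7, 1/7):
H = -1/7 × log_2(1/7) -3/7 × log_2(3/7) -2/7 × log_2(2/7) -1/7 × log_2(1/7)
H = 1.8424 bits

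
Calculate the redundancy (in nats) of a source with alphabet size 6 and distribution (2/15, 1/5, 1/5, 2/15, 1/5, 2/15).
0.0201 nats

Redundancy measures how far a source is from maximum entropy:
R = H_max - H(X)

Maximum entropy for 6 symbols: H_max = log_e(6) = 1.7918 nats
Actual entropy: H(X) = 1.7716 nats
Redundancy: R = 1.7918 - 1.7716 = 0.0201 nats

This redundancy represents potential for compression: the source could be compressed by 0.0201 nats per symbol.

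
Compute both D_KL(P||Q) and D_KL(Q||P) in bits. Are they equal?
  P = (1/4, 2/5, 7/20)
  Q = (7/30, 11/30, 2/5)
D_KL(P||Q) = 0.0077, D_KL(Q||P) = 0.0078

KL divergence is not symmetric: D_KL(P||Q) ≠ D_KL(Q||P) in general.

D_KL(P||Q) = 0.0077 bits
D_KL(Q||P) = 0.0078 bits

No, they are not equal!

This asymmetry is why KL divergence is not a true distance metric.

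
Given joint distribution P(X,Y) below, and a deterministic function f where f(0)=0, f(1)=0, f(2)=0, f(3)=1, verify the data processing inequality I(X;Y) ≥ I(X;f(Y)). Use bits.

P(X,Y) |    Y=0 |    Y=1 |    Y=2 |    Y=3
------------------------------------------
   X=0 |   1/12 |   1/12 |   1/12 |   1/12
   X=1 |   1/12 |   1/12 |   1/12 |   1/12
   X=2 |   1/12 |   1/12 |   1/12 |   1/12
I(X;Y) = 0.0000, I(X;f(Y)) = 0.0000, inequality holds: 0.0000 ≥ 0.0000

Data Processing Inequality: For any Markov chain X → Y → Z, we have I(X;Y) ≥ I(X;Z).

Here Z = f(Y) is a deterministic function of Y, forming X → Y → Z.

Original I(X;Y) = 0.0000 bits

After applying f:
P(X,Z) where Z=f(Y):
- P(X,Z=0) = P(X,Y=0) + P(X,Y=1) + P(X,Y=2)
- P(X,Z=1) = P(X,Y=3)

I(X;Z) = I(X;f(Y)) = 0.0000 bits

Verification: 0.0000 ≥ 0.0000 ✓

Information cannot be created by processing; the function f can only lose information about X.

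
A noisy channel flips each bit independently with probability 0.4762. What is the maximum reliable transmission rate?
0.0016 bits

For a binary symmetric channel (BSC) with error probability p:
Capacity C = 1 - H(p) bits per symbol

where H(p) = -p log₂(p) - (1-p) log₂(1-p) is the binary entropy function.

H(0.4762) = 0.9984 bits
C = 1 - 0.9984 = 0.0016 bits per symbol

This means we can reliably transmit up to 0.0016 bits of information per channel use.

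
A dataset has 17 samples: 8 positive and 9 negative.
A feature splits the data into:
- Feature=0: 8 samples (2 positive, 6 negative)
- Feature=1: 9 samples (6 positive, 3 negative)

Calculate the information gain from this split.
0.1296 bits

Information Gain = H(Y) - H(Y|Feature)

Before split:
P(positive) = 8/17 = 0.4706
H(Y) = 0.9975 bits

After split:
Feature=0: H = 0.8113 bits (weight = 8/17)
Feature=1: H = 0.9183 bits (weight = 9/17)
H(Y|Feature) = (8/17)×0.8113 + (9/17)×0.9183 = 0.8679 bits

Information Gain = 0.9975 - 0.8679 = 0.1296 bits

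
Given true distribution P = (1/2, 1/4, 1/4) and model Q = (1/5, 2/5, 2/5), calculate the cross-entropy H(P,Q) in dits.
0.5485 dits

Cross-entropy: H(P,Q) = -Σ p(x) log q(x)

Alternatively: H(P,Q) = H(P) + D_KL(P||Q)
H(P) = 0.4515 dits
D_KL(P||Q) = 0.0969 dits

H(P,Q) = 0.4515 + 0.0969 = 0.5485 dits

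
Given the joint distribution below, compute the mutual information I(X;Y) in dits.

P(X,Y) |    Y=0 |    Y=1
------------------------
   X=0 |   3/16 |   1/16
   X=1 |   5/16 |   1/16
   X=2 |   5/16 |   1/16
0.0018 dits

Mutual information: I(X;Y) = H(X) + H(Y) - H(X,Y)

Marginals:
P(X) = (1/4, 3/8, 3/8), H(X) = 0.4700 dits
P(Y) = (13/16, 3/16), H(Y) = 0.2096 dits

Joint entropy: H(X,Y) = 0.6778 dits

I(X;Y) = 0.4700 + 0.2096 - 0.6778 = 0.0018 dits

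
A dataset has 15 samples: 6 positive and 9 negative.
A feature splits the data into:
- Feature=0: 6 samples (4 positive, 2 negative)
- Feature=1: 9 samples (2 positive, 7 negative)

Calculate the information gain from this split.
0.1451 bits

Information Gain = H(Y) - H(Y|Feature)

Before split:
P(positive) = 6/15 = 0.4000
H(Y) = 0.9710 bits

After split:
Feature=0: H = 0.9183 bits (weight = 6/15)
Feature=1: H = 0.7642 bits (weight = 9/15)
H(Y|Feature) = (6/15)×0.9183 + (9/15)×0.7642 = 0.8258 bits

Information Gain = 0.9710 - 0.8258 = 0.1451 bits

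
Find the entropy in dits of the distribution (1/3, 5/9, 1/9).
0.4069 dits

Shannon entropy is H(X) = -Σ p(x) log p(x).

For P = (1/3, 5/9, 1/9):
H = -1/3 × log_10(1/3) -5/9 × log_10(5/9) -1/9 × log_10(1/9)
H = 0.4069 dits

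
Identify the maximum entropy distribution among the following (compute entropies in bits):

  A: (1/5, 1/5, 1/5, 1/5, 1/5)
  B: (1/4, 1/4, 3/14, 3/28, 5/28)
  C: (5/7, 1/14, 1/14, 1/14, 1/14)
A

For a discrete distribution over n outcomes, entropy is maximized by the uniform distribution.

Computing entropies:
H(A) = 2.3219 bits
H(B) = 2.2653 bits
H(C) = 1.4345 bits

The uniform distribution (where all probabilities equal 1/5) achieves the maximum entropy of log_2(5) = 2.3219 bits.

Distribution A has the highest entropy.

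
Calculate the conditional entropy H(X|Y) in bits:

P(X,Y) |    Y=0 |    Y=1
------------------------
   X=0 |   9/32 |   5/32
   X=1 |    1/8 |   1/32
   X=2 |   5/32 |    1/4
1.3942 bits

Using the chain rule: H(X|Y) = H(X,Y) - H(Y)

First, compute H(X,Y) = 2.3829 bits

Marginal P(Y) = (9/16, 7/16)
H(Y) = 0.9887 bits

H(X|Y) = H(X,Y) - H(Y) = 2.3829 - 0.9887 = 1.3942 bits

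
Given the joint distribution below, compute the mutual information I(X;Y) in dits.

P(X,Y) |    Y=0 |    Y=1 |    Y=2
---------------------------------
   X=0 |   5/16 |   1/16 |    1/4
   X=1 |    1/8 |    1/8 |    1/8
0.0181 dits

Mutual information: I(X;Y) = H(X) + H(Y) - H(X,Y)

Marginals:
P(X) = (5/8, 3/8), H(X) = 0.2873 dits
P(Y) = (7/16, 3/16, 3/8), H(Y) = 0.4531 dits

Joint entropy: H(X,Y) = 0.7223 dits

I(X;Y) = 0.2873 + 0.4531 - 0.7223 = 0.0181 dits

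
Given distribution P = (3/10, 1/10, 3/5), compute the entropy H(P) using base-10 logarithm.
0.3900 dits

Shannon entropy is H(X) = -Σ p(x) log p(x).

For P = (3/10, 1/10, 3/5):
H = -3/10 × log_10(3/10) -1/10 × log_10(1/10) -3/5 × log_10(3/5)
H = 0.3900 dits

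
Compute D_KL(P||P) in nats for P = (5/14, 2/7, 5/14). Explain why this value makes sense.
0.0000 nats

KL divergence satisfies the Gibbs inequality: D_KL(P||Q) ≥ 0 for all distributions P, Q.

D_KL(P||Q) = Σ p(x) log(p(x)/q(x))
Each term is p(x) × log_e(p(x)/p(x)) = p(x) × log_e(1) = 0, so the sum is 0.
D_KL(P||Q) = 0.0000 nats

When P = Q, the KL divergence is exactly 0, as there is no 'divergence' between identical distributions.

This non-negativity is a fundamental property: relative entropy cannot be negative because it measures how different Q is from P.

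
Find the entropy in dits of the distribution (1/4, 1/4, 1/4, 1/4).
0.6021 dits

Shannon entropy is H(X) = -Σ p(x) log p(x).

For P = (1/4, 1/4, 1/4, 1/4):
H = -1/4 × log_10(1/4) -1/4 × log_10(1/4) -1/4 × log_10(1/4) -1/4 × log_10(1/4)
H = 0.6021 dits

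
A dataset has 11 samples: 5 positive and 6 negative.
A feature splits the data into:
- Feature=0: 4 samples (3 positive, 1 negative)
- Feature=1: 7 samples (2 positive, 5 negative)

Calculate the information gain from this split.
0.1498 bits

Information Gain = H(Y) - H(Y|Feature)

Before split:
P(positive) = 5/11 = 0.4545
H(Y) = 0.9940 bits

After split:
Feature=0: H = 0.8113 bits (weight = 4/11)
Feature=1: H = 0.8631 bits (weight = 7/11)
H(Y|Feature) = (4/11)×0.8113 + (7/11)×0.8631 = 0.8443 bits

Information Gain = 0.9940 - 0.8443 = 0.1498 bits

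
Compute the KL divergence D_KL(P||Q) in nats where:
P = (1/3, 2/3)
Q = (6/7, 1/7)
0.7121 nats

KL divergence: D_KL(P||Q) = Σ p(x) log(p(x)/q(x))

Computing term by term:
  x=0: 1/3 × log_e[(1/3)/(6/7)] = 1/3 × -0.9445 = -0.3148
  x=1: 2/3 × log_e[(2/3)/(1/7)] = 2/3 × 1.5404 = 1.0270

D_KL(P||Q) = 0.7121 nats

Note: KL divergence is always non-negative and equals 0 iff P = Q.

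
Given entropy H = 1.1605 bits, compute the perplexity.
2.2353

Perplexity is 2^H (or exp(H) for natural log).

H = 1.1605 bits
Perplexity = 2^1.1605 = 2.2353

Interpretation: The model's uncertainty is equivalent to choosing uniformly among 2.2 options.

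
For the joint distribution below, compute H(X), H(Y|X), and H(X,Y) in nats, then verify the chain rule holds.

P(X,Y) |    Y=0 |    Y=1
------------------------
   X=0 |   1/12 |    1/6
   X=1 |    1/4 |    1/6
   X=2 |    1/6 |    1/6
H(X,Y) = 1.7482, H(X) = 1.0776, H(Y|X) = 0.6706 (all in nats)

Chain rule: H(X,Y) = H(X) + H(Y|X)

Left side — joint entropy directly:
H(X,Y) = -Σ p(x,y) log p(x,y) = 1.7482 nats

Right side — compute H(Y|X) from the conditional distributions:
P(X) = (1/4, 5/12, 1/3), so H(X) = 1.0776 nats
H(Y|X) = Σ_x P(X=x) · H(Y|X=x):
  P(Y|X=0) = (1/3, 2/3), H(Y|X=0) = 0.6365, weight P(X=0) = 1/4
  P(Y|X=1) = (3/5, 2/5), H(Y|X=1) = 0.6730, weight P(X=1) = 5/12
  P(Y|X=2) = (1/2, 1/2), H(Y|X=2) = 0.6931, weight P(X=2) = 1/3
H(Y|X) = 0.6706 nats

H(X) + H(Y|X) = 1.0776 + 0.6706 = 1.7482 nats

Both sides equal 1.7482 nats. ✓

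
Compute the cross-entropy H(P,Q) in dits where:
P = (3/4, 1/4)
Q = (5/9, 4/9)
0.2795 dits

Cross-entropy: H(P,Q) = -Σ p(x) log q(x)

Alternatively: H(P,Q) = H(P) + D_KL(P||Q)
H(P) = 0.2442 dits
D_KL(P||Q) = 0.0353 dits

H(P,Q) = 0.2442 + 0.0353 = 0.2795 dits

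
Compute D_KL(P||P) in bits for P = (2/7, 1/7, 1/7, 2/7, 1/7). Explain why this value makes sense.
0.0000 bits

KL divergence satisfies the Gibbs inequality: D_KL(P||Q) ≥ 0 for all distributions P, Q.

D_KL(P||Q) = Σ p(x) log(p(x)/q(x))
Each term is p(x) × log_2(p(x)/p(x)) = p(x) × log_2(1) = 0, so the sum is 0.
D_KL(P||Q) = 0.0000 bits

When P = Q, the KL divergence is exactly 0, as there is no 'divergence' between identical distributions.

This non-negativity is a fundamental property: relative entropy cannot be negative because it measures how different Q is from P.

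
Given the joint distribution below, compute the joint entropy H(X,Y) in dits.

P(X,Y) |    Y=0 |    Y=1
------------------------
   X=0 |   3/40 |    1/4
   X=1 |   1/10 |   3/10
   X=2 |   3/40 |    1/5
0.7159 dits

Joint entropy is H(X,Y) = -Σ_{x,y} p(x,y) log p(x,y).

Summing over all non-zero entries:
H(X,Y) = -[3/40·log_10(3/40) + 1/4·log_10(1/4) + 1/10·log_10(1/10) + 3/10·log_10(3/10) + 3/40·log_10(3/40) + 1/5·log_10(1/5)]
H(X,Y) = 0.7159 dits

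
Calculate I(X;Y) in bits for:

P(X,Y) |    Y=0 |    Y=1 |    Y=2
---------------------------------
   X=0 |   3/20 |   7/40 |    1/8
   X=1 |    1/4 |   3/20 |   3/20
0.0140 bits

Mutual information: I(X;Y) = H(X) + H(Y) - H(X,Y)

Marginals:
P(X) = (9/20, 11/20), H(X) = 0.9928 bits
P(Y) = (2/5, 13/40, 11/40), H(Y) = 1.5679 bits

Joint entropy: H(X,Y) = 2.5467 bits

I(X;Y) = 0.9928 + 1.5679 - 2.5467 = 0.0140 bits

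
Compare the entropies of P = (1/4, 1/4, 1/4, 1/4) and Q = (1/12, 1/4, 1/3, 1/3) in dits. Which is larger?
P

Computing entropies in dits:
H(P) = 0.6021
H(Q) = 0.5585

Distribution P has higher entropy.

Intuition: The distribution closer to uniform (more spread out) has higher entropy.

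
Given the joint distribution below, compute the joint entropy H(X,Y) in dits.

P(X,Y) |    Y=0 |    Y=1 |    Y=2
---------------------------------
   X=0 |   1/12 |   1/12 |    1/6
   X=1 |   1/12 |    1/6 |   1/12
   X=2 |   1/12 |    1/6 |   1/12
0.9287 dits

Joint entropy is H(X,Y) = -Σ_{x,y} p(x,y) log p(x,y).

Summing over all non-zero entries:
H(X,Y) = -[1/12·log_10(1/12) + 1/12·log_10(1/12) + 1/6·log_10(1/6) + 1/12·log_10(1/12) + 1/6·log_10(1/6) + 1/12·log_10(1/12) + 1/12·log_10(1/12) + 1/6·log_10(1/6) + 1/12·log_10(1/12)]
H(X,Y) = 0.9287 dits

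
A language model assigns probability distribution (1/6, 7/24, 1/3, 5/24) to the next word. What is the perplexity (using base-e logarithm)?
3.8613

Perplexity is e^H (or exp(H) for natural log).

First, H = -Σ p log p = 1.3510 nats
Perplexity = e^1.3510 = 3.8613

Interpretation: The model's uncertainty is equivalent to choosing uniformly among 3.9 options.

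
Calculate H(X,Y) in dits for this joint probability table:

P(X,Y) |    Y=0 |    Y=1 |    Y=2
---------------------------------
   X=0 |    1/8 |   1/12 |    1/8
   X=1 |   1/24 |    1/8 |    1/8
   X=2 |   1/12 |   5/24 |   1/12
0.9208 dits

Joint entropy is H(X,Y) = -Σ_{x,y} p(x,y) log p(x,y).

Summing over all non-zero entries:
H(X,Y) = -[1/8·log_10(1/8) + 1/12·log_10(1/12) + 1/8·log_10(1/8) + 1/24·log_10(1/24) + 1/8·log_10(1/8) + 1/8·log_10(1/8) + 1/12·log_10(1/12) + 5/24·log_10(5/24) + 1/12·log_10(1/12)]
H(X,Y) = 0.9208 dits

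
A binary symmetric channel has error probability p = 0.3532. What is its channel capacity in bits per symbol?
0.0631 bits

For a binary symmetric channel (BSC) with error probability p:
Capacity C = 1 - H(p) bits per symbol

where H(p) = -p log₂(p) - (1-p) log₂(1-p) is the binary entropy function.

H(0.3532) = 0.9369 bits
C = 1 - 0.9369 = 0.0631 bits per symbol

This means we can reliably transmit up to 0.0631 bits of information per channel use.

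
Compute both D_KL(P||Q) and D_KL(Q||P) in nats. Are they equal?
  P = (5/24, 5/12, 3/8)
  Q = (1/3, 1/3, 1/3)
D_KL(P||Q) = 0.0392, D_KL(Q||P) = 0.0430

KL divergence is not symmetric: D_KL(P||Q) ≠ D_KL(Q||P) in general.

D_KL(P||Q) = 0.0392 nats
D_KL(Q||P) = 0.0430 nats

No, they are not equal!

This asymmetry is why KL divergence is not a true distance metric.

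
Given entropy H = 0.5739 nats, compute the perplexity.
1.7752

Perplexity is e^H (or exp(H) for natural log).

H = 0.5739 nats
Perplexity = e^0.5739 = 1.7752

Interpretation: The model's uncertainty is equivalent to choosing uniformly among 1.8 options.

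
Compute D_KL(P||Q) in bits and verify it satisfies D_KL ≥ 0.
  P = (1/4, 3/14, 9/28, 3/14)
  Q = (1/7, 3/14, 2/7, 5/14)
0.0985 bits

KL divergence satisfies the Gibbs inequality: D_KL(P||Q) ≥ 0 for all distributions P, Q.

D_KL(P||Q) = Σ p(x) log(p(x)/q(x))
Term by term:
  x=0: 1/4 × log_2[(1/4)/(1/7)] = 0.2018
  x=1: 3/14 × log_2[(3/14)/(3/14)] = 0.0000
  x=2: 9/28 × log_2[(9/28)/(2/7)] = 0.0546
  x=3: 3/14 × log_2[(3/14)/(5/14)] = -0.1579
D_KL(P||Q) = 0.0985 bits

D_KL(P||Q) = 0.0985 ≥ 0 ✓

This non-negativity is a fundamental property: relative entropy cannot be negative because it measures how different Q is from P.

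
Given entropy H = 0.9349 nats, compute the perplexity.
2.5470

Perplexity is e^H (or exp(H) for natural log).

H = 0.9349 nats
Perplexity = e^0.9349 = 2.5470

Interpretation: The model's uncertainty is equivalent to choosing uniformly among 2.5 options.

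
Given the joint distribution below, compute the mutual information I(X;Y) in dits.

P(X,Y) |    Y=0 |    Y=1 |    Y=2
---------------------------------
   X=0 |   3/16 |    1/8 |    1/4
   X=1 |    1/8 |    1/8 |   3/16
0.0013 dits

Mutual information: I(X;Y) = H(X) + H(Y) - H(X,Y)

Marginals:
P(X) = (9/16, 7/16), H(X) = 0.2976 dits
P(Y) = (5/16, 1/4, 7/16), H(Y) = 0.4654 dits

Joint entropy: H(X,Y) = 0.7618 dits

I(X;Y) = 0.2976 + 0.4654 - 0.7618 = 0.0013 dits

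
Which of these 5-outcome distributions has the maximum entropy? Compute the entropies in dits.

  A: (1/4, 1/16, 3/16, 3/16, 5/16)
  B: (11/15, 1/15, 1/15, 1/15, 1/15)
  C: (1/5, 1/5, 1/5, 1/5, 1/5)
C

For a discrete distribution over n outcomes, entropy is maximized by the uniform distribution.

Computing entropies:
H(A) = 0.6563 dits
H(B) = 0.4124 dits
H(C) = 0.6990 dits

The uniform distribution (where all probabilities equal 1/5) achieves the maximum entropy of log_10(5) = 0.6990 dits.

Distribution C has the highest entropy.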